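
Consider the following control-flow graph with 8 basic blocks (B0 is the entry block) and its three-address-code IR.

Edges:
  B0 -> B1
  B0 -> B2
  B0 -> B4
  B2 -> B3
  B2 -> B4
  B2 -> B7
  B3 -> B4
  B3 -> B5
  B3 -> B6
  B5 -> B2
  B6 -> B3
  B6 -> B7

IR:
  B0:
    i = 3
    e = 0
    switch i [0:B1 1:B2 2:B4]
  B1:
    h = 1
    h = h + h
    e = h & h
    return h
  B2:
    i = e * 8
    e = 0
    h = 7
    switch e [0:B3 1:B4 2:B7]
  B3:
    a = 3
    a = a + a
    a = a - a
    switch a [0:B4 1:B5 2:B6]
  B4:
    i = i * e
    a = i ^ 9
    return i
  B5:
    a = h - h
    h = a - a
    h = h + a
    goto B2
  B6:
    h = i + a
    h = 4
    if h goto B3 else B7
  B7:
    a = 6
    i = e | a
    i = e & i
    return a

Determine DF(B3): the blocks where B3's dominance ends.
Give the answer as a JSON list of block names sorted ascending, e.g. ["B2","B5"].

Answer: ["B2", "B3", "B4", "B7"]

Derivation:
idom tree: B1←B0 B2←B0 B3←B2 B4←B0 B5←B3 B6←B3 B7←B2
Dom∩ at merges:
  B2: preds {B0,B5}: {B0} ∩ {B0,B2,B3,B5} = {B0}; idom=B0
  B3: preds {B2,B6}: {B0,B2} ∩ {B0,B2,B3,B6} = {B0,B2}; idom=B2
  B4: preds {B0,B2,B3}: {B0} ∩ {B0,B2} ∩ {B0,B2,B3} = {B0}; idom=B0
  B7: preds {B2,B6}: {B0,B2} ∩ {B0,B2,B3,B6} = {B0,B2}; idom=B2

DF walk-up:
  join B2 pred B0: · stop@B0
  join B2 pred B5: B5→B3→B2 stop@B0
  join B3 pred B2: · stop@B2
  join B3 pred B6: B6→B3 stop@B2
  join B4 pred B0: · stop@B0
  join B4 pred B2: B2 stop@B0
  join B4 pred B3: B3→B2 stop@B0
  join B7 pred B2: · stop@B2
  join B7 pred B6: B6→B3 stop@B2
  B0: DF=∅
  B1: DF=∅
  B2: DF={B2,B4}
  B3: DF={B2,B3,B4,B7}
  B4: DF=∅
  B5: DF={B2}
  B6: DF={B3,B7}
  B7: DF=∅

DF(B3) = ["B2", "B3", "B4", "B7"]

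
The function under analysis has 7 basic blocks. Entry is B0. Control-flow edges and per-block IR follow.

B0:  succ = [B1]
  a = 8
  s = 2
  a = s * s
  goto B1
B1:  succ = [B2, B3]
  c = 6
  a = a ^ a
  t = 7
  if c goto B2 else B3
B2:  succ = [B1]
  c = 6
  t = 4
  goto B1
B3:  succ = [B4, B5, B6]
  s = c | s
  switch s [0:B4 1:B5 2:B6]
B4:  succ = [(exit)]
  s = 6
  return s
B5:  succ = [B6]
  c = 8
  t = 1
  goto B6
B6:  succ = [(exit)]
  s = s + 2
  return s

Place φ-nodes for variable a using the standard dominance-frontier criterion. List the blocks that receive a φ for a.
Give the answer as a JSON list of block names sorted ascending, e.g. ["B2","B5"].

Answer: ["B1"]

Working:
idom tree: B1←B0 B2←B1 B3←B1 B4←B3 B5←B3 B6←B3
Dom at joins:
  B1: preds {B0,B2}: {B0} ∩ {B0,B1,B2} = {B0}; idom=B0
  B6: preds {B3,B5}: {B0,B1,B3} ∩ {B0,B1,B3,B5} = {B0,B1,B3}; idom=B3

DF derivation:
  B1←B0: walk · to B0
  B1←B2: walk B2→B1 to B0
  B6←B3: walk · to B3
  B6←B5: walk B5 to B3
  B0: DF=∅
  B1: DF={B1}
  B2: DF={B1}
  B3: DF=∅
  B4: DF=∅
  B5: DF={B6}
  B6: DF=∅

φ for a: defs {B0,B1}
  DF⁺ = {B1}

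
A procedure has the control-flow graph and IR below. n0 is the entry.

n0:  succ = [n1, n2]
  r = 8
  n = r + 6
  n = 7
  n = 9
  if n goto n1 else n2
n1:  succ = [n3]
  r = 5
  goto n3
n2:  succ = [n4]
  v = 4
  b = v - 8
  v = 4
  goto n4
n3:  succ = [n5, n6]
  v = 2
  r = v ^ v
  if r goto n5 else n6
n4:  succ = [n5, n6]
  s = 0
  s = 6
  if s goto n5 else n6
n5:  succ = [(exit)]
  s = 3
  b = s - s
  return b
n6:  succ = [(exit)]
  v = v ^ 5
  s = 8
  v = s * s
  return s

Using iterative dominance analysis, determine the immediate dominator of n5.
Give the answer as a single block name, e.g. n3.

Answer: n0

Working:
idom tree: n1←n0 n2←n0 n3←n1 n4←n2 n5←n0 n6←n0
Dom at joins:
  n5: preds {n3,n4}: {n0,n1,n3} ∩ {n0,n2,n4} = {n0}; idom=n0
  n6: preds {n3,n4}: {n0,n1,n3} ∩ {n0,n2,n4} = {n0}; idom=n0

idom(n5) = n0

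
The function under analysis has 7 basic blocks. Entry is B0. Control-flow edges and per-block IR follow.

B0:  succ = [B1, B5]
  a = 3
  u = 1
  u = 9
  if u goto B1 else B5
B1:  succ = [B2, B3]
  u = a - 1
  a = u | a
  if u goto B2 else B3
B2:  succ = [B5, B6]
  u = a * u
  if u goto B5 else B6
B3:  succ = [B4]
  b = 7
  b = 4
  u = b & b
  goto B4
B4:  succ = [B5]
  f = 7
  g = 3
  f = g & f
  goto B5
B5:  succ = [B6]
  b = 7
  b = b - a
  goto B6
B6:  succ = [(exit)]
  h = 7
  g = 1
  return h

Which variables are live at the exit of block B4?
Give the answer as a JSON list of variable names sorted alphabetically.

Answer: ["a"]

Working:
Block summaries:
  B0: {a,u} / ∅
  B1: {a,u} / {a}
  B2: {u} / {a,u}
  B3: {b,u} / ∅
  B4: {f,g} / ∅
  B5: {b} / {a}
  B6: {g,h} / ∅

Live sets:
  B0 li=∅ lo={a}
  B1 li={a} lo={a,u}
  B2 li={a,u} lo={a}
  B3 li={a} lo={a}
  B4 li={a} lo={a}
  B5 li={a} lo=∅
  B6 li=∅ lo=∅

live-out(B4) = ["a"]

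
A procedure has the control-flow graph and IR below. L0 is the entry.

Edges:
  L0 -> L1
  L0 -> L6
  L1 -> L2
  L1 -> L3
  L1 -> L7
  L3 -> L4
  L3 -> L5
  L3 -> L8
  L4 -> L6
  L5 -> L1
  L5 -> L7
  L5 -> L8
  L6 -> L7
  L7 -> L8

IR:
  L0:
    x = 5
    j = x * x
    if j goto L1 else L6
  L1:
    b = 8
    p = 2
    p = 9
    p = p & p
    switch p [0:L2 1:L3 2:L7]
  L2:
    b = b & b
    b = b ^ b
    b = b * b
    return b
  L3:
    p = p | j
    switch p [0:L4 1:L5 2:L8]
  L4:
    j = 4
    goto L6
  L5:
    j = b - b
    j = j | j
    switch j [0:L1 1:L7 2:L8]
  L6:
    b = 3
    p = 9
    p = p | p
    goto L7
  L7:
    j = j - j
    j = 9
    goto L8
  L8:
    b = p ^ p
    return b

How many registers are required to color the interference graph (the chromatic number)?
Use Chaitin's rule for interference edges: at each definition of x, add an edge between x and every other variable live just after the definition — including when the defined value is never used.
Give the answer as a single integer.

Answer: 3

Working:
Block summaries:
  L0: def={j,x} ue=∅
  L1: def={b,p} ue=∅
  L2: def={b} ue={b}
  L3: def={p} ue={j,p}
  L4: def={j} ue=∅
  L5: def={j} ue={b}
  L6: def={b,p} ue=∅
  L7: def={j} ue={j}
  L8: def={b} ue={p}

Liveness:
  L0: in=∅ out={j}
  L1: in={j} out={b,j,p}
  L2: in={b} out=∅
  L3: in={b,j,p} out={b,p}
  L4: in=∅ out={j}
  L5: in={b,p} out={j,p}
  L6: in={j} out={j,p}
  L7: in={j,p} out={p}
  L8: in={p} out=∅

Interfere edges:
  b — {j,p}
  j — {b,p}
  p — {b,j}
  x — ∅

Chromatic number:
  lower bound: {b,j,p} mutually conflict ⇒ χ ≥ 3
  assign b→r0 j→r1 p→r2 x→r0 — no edge inside a register ⇒ χ ≤ 3
  χ = 3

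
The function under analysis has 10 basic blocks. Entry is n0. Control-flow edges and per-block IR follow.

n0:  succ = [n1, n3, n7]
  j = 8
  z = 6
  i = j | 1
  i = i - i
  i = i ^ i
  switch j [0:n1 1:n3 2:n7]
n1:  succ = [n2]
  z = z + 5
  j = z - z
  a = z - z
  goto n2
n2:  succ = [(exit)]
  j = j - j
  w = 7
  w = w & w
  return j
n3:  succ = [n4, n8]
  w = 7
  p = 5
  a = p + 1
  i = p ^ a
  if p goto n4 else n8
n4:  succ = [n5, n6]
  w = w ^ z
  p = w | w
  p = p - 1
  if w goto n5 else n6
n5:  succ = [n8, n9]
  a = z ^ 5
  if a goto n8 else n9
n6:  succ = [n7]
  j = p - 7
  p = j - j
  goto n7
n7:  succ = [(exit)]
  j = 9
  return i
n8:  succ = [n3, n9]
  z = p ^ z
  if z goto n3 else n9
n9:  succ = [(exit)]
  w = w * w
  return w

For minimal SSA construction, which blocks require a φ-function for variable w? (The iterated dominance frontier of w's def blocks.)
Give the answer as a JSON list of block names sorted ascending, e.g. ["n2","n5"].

idom tree: n1←n0 n2←n1 n3←n0 n4←n3 n5←n4 n6←n4 n7←n0 n8←n3 n9←n3
Dom at joins:
  n3: preds {n0,n8}: {n0} ∩ {n0,n3,n8} = {n0}; idom=n0
  n7: preds {n0,n6}: {n0} ∩ {n0,n3,n4,n6} = {n0}; idom=n0
  n8: preds {n3,n5}: {n0,n3} ∩ {n0,n3,n4,n5} = {n0,n3}; idom=n3
  n9: preds {n5,n8}: {n0,n3,n4,n5} ∩ {n0,n3,n8} = {n0,n3}; idom=n3

DF derivation:
  n3←n0: walk · to n0
  n3←n8: walk n8→n3 to n0
  n7←n0: walk · to n0
  n7←n6: walk n6→n4→n3 to n0
  n8←n3: walk · to n3
  n8←n5: walk n5→n4 to n3
  n9←n5: walk n5→n4 to n3
  n9←n8: walk n8 to n3
  n0 → ∅
  n1 → ∅
  n2 → ∅
  n3 → {n3,n7}
  n4 → {n7,n8,n9}
  n5 → {n8,n9}
  n6 → {n7}
  n7 → ∅
  n8 → {n3,n9}
  n9 → ∅

φ for w: defs {n2,n3,n4,n9}
  DF⁺ = {n3,n7,n8,n9}

Answer: ["n3", "n7", "n8", "n9"]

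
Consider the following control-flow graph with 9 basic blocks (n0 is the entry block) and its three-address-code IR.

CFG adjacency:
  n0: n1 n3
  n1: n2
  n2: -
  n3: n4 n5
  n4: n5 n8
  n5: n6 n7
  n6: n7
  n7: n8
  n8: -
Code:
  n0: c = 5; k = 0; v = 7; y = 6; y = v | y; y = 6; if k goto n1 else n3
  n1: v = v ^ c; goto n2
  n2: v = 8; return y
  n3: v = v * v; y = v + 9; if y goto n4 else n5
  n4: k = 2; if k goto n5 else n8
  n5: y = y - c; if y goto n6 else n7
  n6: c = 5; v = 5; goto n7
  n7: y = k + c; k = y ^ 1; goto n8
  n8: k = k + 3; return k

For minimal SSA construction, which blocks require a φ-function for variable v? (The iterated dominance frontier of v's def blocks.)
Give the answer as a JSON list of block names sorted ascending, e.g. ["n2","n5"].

idom tree: n1←n0 n2←n1 n3←n0 n4←n3 n5←n3 n6←n5 n7←n5 n8←n3
Join-block Dom:
  n5: preds {n3,n4}: {n0,n3} ∩ {n0,n3,n4} = {n0,n3}; idom=n3
  n7: preds {n5,n6}: {n0,n3,n5} ∩ {n0,n3,n5,n6} = {n0,n3,n5}; idom=n5
  n8: preds {n4,n7}: {n0,n3,n4} ∩ {n0,n3,n5,n7} = {n0,n3}; idom=n3

Frontier:
  join n5 pred n3: · stop@n3
  join n5 pred n4: n4 stop@n3
  join n7 pred n5: · stop@n5
  join n7 pred n6: n6 stop@n5
  join n8 pred n4: n4 stop@n3
  join n8 pred n7: n7→n5 stop@n3
  n0 → ∅
  n1 → ∅
  n2 → ∅
  n3 → ∅
  n4 → {n5,n8}
  n5 → {n8}
  n6 → {n7}
  n7 → {n8}
  n8 → ∅

φ for v: defs {n0,n1,n2,n3,n6}
  DF⁺ = {n7,n8}

Answer: ["n7", "n8"]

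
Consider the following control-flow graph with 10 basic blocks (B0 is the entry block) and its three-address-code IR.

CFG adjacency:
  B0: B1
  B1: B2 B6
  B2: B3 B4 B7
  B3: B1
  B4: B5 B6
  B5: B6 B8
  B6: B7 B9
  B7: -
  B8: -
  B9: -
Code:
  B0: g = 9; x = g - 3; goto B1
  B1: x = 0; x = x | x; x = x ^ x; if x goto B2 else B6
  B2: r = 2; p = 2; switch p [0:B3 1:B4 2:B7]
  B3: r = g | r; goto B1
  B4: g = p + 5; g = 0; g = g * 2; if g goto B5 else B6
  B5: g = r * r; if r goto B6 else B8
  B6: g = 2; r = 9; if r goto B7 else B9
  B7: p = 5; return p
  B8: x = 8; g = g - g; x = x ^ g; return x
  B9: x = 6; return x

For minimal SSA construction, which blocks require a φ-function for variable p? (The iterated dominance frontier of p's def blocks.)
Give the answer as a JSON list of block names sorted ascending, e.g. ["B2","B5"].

Answer: ["B1", "B6", "B7"]

Working:
idom tree: B1←B0 B2←B1 B3←B2 B4←B2 B5←B4 B6←B1 B7←B1 B8←B5 B9←B6
Dom∩ at merges:
  B1: preds {B0,B3}: {B0} ∩ {B0,B1,B2,B3} = {B0}; idom=B0
  B6: preds {B1,B4,B5}: {B0,B1} ∩ {B0,B1,B2,B4} ∩ {B0,B1,B2,B4,B5} = {B0,B1}; idom=B1
  B7: preds {B2,B6}: {B0,B1,B2} ∩ {B0,B1,B6} = {B0,B1}; idom=B1

DF derivation:
  B1←B0: walk · to B0
  B1←B3: walk B3→B2→B1 to B0
  B6←B1: walk · to B1
  B6←B4: walk B4→B2 to B1
  B6←B5: walk B5→B4→B2 to B1
  B7←B2: walk B2 to B1
  B7←B6: walk B6 to B1
  DF(B0)=∅
  DF(B1)={B1}
  DF(B2)={B1,B6,B7}
  DF(B3)={B1}
  DF(B4)={B6}
  DF(B5)={B6}
  DF(B6)={B7}
  DF(B7)=∅
  DF(B8)=∅
  DF(B9)=∅

φ for p: defs {B2,B7}
  DF⁺ = {B1,B6,B7}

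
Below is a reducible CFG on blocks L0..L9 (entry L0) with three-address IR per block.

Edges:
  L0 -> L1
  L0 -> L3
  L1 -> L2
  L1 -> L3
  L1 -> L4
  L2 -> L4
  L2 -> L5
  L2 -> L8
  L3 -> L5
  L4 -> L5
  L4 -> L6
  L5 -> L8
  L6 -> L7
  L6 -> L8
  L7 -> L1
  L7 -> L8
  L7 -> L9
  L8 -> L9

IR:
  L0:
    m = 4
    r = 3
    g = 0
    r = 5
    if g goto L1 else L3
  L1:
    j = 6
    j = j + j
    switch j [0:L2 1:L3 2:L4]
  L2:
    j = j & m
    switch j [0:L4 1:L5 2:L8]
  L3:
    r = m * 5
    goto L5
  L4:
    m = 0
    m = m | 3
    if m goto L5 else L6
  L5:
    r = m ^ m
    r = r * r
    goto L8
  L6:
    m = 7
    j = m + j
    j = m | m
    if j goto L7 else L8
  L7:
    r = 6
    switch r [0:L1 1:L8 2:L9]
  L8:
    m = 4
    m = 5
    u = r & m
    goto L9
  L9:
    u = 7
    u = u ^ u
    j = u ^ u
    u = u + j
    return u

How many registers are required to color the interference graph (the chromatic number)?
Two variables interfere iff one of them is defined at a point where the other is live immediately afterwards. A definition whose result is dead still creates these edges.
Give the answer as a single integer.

Answer: 3

Analysis:
Per-block:
  L0 def {g,m,r} use ∅
  L1 def {j} use ∅
  L2 def {j} use {j,m}
  L3 def {r} use {m}
  L4 def {m} use ∅
  L5 def {r} use {m}
  L6 def {j,m} use {j}
  L7 def {r} use ∅
  L8 def {m,u} use {r}
  L9 def {j,u} use ∅

Liveness:
  L0 li=∅ lo={m,r}
  L1 li={m,r} lo={j,m,r}
  L2 li={j,m,r} lo={j,m,r}
  L3 li={m} lo={m}
  L4 li={j,r} lo={j,m,r}
  L5 li={m} lo={r}
  L6 li={j,r} lo={m,r}
  L7 li={m} lo={m,r}
  L8 li={r} lo=∅
  L9 li=∅ lo=∅

Interfere edges:
  g — {m,r}
  j — {m,r,u}
  m — {g,j,r}
  r — {g,j,m}
  u — {j}

Colouring:
  clique {g,m,r} ⇒ need ≥ 3
  3-colouring: c0={g,j}  c1={m,u}  c2={r}
  χ = 3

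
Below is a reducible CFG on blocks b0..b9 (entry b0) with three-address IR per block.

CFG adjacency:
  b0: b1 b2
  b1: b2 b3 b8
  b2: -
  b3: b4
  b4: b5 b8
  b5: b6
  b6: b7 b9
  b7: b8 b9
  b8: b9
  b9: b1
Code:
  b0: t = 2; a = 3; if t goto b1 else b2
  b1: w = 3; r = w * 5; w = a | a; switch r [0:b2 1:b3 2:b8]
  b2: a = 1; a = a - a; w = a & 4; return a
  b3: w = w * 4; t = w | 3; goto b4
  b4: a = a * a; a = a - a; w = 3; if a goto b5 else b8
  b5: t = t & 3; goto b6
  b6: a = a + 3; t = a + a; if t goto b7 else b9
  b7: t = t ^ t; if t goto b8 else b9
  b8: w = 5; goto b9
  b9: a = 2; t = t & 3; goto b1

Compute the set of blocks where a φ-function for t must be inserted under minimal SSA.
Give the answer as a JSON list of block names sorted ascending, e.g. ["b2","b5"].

idom tree: b1←b0 b2←b0 b3←b1 b4←b3 b5←b4 b6←b5 b7←b6 b8←b1 b9←b1
Join-block Dom:
  b1: preds {b0,b9}: {b0} ∩ {b0,b1,b9} = {b0}; idom=b0
  b2: preds {b0,b1}: {b0} ∩ {b0,b1} = {b0}; idom=b0
  b8: preds {b1,b4,b7}: {b0,b1} ∩ {b0,b1,b3,b4} ∩ {b0,b1,b3,b4,b5,b6,b7} = {b0,b1}; idom=b1
  b9: preds {b6,b7,b8}: {b0,b1,b3,b4,b5,b6} ∩ {b0,b1,b3,b4,b5,b6,b7} ∩ {b0,b1,b8} = {b0,b1}; idom=b1

Frontier:
  b1←b0: walk · to b0
  b1←b9: walk b9→b1 to b0
  b2←b0: walk · to b0
  b2←b1: walk b1 to b0
  b8←b1: walk · to b1
  b8←b4: walk b4→b3 to b1
  b8←b7: walk b7→b6→b5→b4→b3 to b1
  b9←b6: walk b6→b5→b4→b3 to b1
  b9←b7: walk b7→b6→b5→b4→b3 to b1
  b9←b8: walk b8 to b1
  DF(b0)=∅
  DF(b1)={b1,b2}
  DF(b2)=∅
  DF(b3)={b8,b9}
  DF(b4)={b8,b9}
  DF(b5)={b8,b9}
  DF(b6)={b8,b9}
  DF(b7)={b8,b9}
  DF(b8)={b9}
  DF(b9)={b1}

φ for t: defs {b0,b3,b5,b6,b7,b9}
  DF⁺ = {b1,b2,b8,b9}

Answer: ["b1", "b2", "b8", "b9"]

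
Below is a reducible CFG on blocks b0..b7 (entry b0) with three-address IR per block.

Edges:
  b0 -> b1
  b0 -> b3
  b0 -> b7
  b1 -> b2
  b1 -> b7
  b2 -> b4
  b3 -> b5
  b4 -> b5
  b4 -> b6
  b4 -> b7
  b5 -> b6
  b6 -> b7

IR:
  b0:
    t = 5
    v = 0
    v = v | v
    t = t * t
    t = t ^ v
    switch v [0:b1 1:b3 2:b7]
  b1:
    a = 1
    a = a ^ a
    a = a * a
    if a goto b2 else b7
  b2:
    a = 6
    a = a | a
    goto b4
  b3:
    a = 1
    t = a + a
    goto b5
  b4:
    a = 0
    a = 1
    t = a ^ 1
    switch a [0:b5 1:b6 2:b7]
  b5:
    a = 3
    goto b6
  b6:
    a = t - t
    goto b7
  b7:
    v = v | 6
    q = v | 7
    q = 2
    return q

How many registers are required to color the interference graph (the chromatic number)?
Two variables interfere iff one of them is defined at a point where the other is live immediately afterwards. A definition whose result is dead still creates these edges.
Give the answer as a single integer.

Answer: 3

Working:
Block summaries:
  b0: def={t,v} ue=∅
  b1: def={a} ue=∅
  b2: def={a} ue=∅
  b3: def={a,t} ue=∅
  b4: def={a,t} ue=∅
  b5: def={a} ue=∅
  b6: def={a} ue={t}
  b7: def={q,v} ue={v}

Backward fixpoint:
  b0 li=∅ lo={v}
  b1 li={v} lo={v}
  b2 li={v} lo={v}
  b3 li={v} lo={t,v}
  b4 li={v} lo={t,v}
  b5 li={t,v} lo={t,v}
  b6 li={t,v} lo={v}
  b7 li={v} lo=∅

Interference:
  a↔{t,v}
  q↔∅
  t↔{a,v}
  v↔{a,t}

Chromatic number:
  {a,t,v} pairwise interfere (3-clique) ⇒ χ ≥ 3
  3-colouring: r0={a,q}  r1={t}  r2={v}
  χ = 3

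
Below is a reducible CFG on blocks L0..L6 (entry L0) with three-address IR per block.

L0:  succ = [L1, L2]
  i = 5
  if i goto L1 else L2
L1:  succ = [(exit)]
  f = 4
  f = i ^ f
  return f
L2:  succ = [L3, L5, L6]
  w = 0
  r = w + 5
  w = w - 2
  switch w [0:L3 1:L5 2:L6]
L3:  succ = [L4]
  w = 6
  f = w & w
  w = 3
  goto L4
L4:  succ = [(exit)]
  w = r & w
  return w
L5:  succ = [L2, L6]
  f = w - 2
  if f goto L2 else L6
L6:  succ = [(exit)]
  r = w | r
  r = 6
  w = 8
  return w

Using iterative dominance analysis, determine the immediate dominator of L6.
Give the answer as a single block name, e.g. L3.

idom tree: L1←L0 L2←L0 L3←L2 L4←L3 L5←L2 L6←L2
Dom at joins:
  L2: preds {L0,L5}: {L0} ∩ {L0,L2,L5} = {L0}; idom=L0
  L6: preds {L2,L5}: {L0,L2} ∩ {L0,L2,L5} = {L0,L2}; idom=L2

idom(L6) = L2

Answer: L2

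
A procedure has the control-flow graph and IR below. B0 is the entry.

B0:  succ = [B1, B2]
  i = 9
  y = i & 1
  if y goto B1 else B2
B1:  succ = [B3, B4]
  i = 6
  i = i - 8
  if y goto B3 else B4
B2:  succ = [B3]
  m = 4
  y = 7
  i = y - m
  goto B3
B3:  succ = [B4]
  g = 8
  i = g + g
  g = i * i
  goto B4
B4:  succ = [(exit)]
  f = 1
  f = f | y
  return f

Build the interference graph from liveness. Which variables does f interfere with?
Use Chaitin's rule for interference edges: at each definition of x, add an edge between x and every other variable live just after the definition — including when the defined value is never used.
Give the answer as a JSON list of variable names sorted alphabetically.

Answer: ["y"]

Working:
def/use:
  B0 def {i,y} use ∅
  B1 def {i} use {y}
  B2 def {i,m,y} use ∅
  B3 def {g,i} use ∅
  B4 def {f} use {y}

Liveness:
  B0 li=∅ lo={y}
  B1 li={y} lo={y}
  B2 li=∅ lo={y}
  B3 li={y} lo={y}
  B4 li={y} lo=∅

Interference:
  f↔{y}
  g↔{y}
  i↔{y}
  m↔{y}
  y↔{f,g,i,m}

N(f) = ["y"]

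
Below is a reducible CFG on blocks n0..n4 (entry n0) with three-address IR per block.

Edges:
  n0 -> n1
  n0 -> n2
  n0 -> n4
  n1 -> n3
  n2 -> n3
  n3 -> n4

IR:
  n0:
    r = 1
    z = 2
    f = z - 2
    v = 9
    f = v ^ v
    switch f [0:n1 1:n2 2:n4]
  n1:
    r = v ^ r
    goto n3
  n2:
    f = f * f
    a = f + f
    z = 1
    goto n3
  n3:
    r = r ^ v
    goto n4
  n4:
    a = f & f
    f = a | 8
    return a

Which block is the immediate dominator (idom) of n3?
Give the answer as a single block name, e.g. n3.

idom tree: n1←n0 n2←n0 n3←n0 n4←n0
Dom∩ at merges:
  n3: preds {n1,n2}: {n0,n1} ∩ {n0,n2} = {n0}; idom=n0
  n4: preds {n0,n3}: {n0} ∩ {n0,n3} = {n0}; idom=n0

idom(n3) = n0

Answer: n0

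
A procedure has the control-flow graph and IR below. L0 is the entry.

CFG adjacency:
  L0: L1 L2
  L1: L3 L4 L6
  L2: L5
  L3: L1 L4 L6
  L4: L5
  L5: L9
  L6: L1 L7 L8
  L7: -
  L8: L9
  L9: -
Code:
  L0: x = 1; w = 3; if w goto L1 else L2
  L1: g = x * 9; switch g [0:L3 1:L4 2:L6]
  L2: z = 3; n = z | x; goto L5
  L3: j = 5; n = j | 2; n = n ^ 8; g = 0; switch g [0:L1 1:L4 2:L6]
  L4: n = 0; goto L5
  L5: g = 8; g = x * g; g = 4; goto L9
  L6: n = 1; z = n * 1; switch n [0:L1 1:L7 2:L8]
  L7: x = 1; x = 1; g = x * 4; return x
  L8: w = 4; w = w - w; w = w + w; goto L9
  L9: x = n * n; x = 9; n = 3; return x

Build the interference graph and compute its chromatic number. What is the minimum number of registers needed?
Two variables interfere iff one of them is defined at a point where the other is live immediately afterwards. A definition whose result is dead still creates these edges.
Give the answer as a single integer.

Block summaries:
  L0 def {w,x} use ∅
  L1 def {g} use {x}
  L2 def {n,z} use {x}
  L3 def {g,j,n} use ∅
  L4 def {n} use ∅
  L5 def {g} use {x}
  L6 def {n,z} use ∅
  L7 def {g,x} use ∅
  L8 def {w} use ∅
  L9 def {n,x} use {n}

Backward fixpoint:
  L0: in=∅ out={x}
  L1: in={x} out={x}
  L2: in={x} out={n,x}
  L3: in={x} out={x}
  L4: in={x} out={n,x}
  L5: in={n,x} out={n}
  L6: in={x} out={n,x}
  L7: in=∅ out=∅
  L8: in={n} out={n}
  L9: in={n} out=∅

Interference:
  g — {n,x}
  j — {x}
  n — {g,w,x,z}
  w — {n,x}
  x — {g,j,n,w,z}
  z — {n,x}

Registers:
  clique {g,n,x} ⇒ need ≥ 3
  assign g→r2 j→r1 n→r1 w→r2 x→r0 z→r2 — no edge inside a register ⇒ χ ≤ 3
  χ = 3

Answer: 3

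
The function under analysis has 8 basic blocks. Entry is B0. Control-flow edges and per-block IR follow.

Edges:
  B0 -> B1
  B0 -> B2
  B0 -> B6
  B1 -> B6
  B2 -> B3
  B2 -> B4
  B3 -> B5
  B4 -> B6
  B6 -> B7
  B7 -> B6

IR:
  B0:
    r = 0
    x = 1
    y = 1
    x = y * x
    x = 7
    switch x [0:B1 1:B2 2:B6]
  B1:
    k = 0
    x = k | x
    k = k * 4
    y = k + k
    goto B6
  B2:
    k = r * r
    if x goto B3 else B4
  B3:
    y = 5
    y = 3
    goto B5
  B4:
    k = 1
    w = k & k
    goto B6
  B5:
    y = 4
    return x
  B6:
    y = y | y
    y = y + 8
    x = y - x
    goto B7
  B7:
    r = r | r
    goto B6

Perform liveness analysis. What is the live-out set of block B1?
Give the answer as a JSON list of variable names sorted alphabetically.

Answer: ["r", "x", "y"]

Analysis:
Per-block:
  B0: def={r,x,y} ue=∅
  B1: def={k,x,y} ue={x}
  B2: def={k} ue={r,x}
  B3: def={y} ue=∅
  B4: def={k,w} ue=∅
  B5: def={y} ue={x}
  B6: def={x,y} ue={x,y}
  B7: def={r} ue={r}

Liveness:
  B0: in=∅ out={r,x,y}
  B1: in={r,x} out={r,x,y}
  B2: in={r,x,y} out={r,x,y}
  B3: in={x} out={x}
  B4: in={r,x,y} out={r,x,y}
  B5: in={x} out=∅
  B6: in={r,x,y} out={r,x,y}
  B7: in={r,x,y} out={r,x,y}

live-out(B1) = ["r", "x", "y"]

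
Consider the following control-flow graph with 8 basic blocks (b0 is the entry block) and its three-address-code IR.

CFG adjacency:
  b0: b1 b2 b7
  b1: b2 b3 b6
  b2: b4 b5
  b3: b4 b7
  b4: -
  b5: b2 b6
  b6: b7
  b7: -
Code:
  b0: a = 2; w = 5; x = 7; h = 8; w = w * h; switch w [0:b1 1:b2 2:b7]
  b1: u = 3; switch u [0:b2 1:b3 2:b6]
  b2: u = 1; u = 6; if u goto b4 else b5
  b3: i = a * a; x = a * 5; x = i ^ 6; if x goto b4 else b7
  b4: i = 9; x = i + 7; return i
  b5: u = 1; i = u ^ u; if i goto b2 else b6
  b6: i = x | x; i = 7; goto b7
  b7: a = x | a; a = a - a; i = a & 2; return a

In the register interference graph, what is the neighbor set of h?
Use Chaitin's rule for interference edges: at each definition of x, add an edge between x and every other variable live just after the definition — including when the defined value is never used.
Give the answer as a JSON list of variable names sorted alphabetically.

Answer: ["a", "w", "x"]

Derivation:
Block summaries:
  b0: def={a,h,w,x} ue=∅
  b1: def={u} ue=∅
  b2: def={u} ue=∅
  b3: def={i,x} ue={a}
  b4: def={i,x} ue=∅
  b5: def={i,u} ue=∅
  b6: def={i} ue={x}
  b7: def={a,i} ue={a,x}

Backward fixpoint:
  b0 li=∅ lo={a,x}
  b1 li={a,x} lo={a,x}
  b2 li={a,x} lo={a,x}
  b3 li={a} lo={a,x}
  b4 li=∅ lo=∅
  b5 li={a,x} lo={a,x}
  b6 li={a,x} lo={a,x}
  b7 li={a,x} lo=∅

Conflict graph:
  a: {h,i,u,w,x}
  h: {a,w,x}
  i: {a,x}
  u: {a,x}
  w: {a,h,x}
  x: {a,h,i,u,w}

N(h) = ["a", "w", "x"]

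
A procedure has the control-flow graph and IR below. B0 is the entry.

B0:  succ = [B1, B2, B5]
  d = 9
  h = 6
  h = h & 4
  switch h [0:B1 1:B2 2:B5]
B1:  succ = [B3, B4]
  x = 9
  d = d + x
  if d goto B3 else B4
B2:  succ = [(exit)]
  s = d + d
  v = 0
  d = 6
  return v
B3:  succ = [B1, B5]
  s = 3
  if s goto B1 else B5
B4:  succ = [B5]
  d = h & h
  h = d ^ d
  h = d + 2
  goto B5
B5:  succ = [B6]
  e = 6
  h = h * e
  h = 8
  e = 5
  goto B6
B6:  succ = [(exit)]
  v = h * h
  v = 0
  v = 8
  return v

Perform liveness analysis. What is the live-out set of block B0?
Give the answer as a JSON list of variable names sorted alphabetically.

Block summaries:
  B0 def {d,h} use ∅
  B1 def {d,x} use {d}
  B2 def {d,s,v} use {d}
  B3 def {s} use ∅
  B4 def {d,h} use {h}
  B5 def {e,h} use {h}
  B6 def {v} use {h}

Liveness:
  B0 li=∅ lo={d,h}
  B1 li={d,h} lo={d,h}
  B2 li={d} lo=∅
  B3 li={d,h} lo={d,h}
  B4 li={h} lo={h}
  B5 li={h} lo={h}
  B6 li={h} lo=∅

live-out(B0) = ["d", "h"]

Answer: ["d", "h"]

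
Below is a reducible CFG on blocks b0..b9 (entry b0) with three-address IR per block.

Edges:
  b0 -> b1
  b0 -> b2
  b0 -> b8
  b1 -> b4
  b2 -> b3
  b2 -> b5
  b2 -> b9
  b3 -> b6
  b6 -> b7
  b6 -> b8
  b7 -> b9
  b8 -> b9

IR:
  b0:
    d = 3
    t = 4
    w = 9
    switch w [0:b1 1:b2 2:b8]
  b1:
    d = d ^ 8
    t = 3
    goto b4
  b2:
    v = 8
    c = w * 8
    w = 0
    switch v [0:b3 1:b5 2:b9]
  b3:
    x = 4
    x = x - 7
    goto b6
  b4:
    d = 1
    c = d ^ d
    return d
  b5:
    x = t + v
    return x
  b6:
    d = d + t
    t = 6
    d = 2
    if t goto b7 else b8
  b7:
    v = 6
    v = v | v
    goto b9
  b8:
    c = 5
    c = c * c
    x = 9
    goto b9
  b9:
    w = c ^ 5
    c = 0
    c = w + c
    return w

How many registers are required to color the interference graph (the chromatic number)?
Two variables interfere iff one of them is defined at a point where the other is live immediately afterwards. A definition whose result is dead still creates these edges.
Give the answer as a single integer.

def/use:
  b0: {d,t,w} / ∅
  b1: {d,t} / {d}
  b2: {c,v,w} / {w}
  b3: {x} / ∅
  b4: {c,d} / ∅
  b5: {x} / {t,v}
  b6: {d,t} / {d,t}
  b7: {v} / ∅
  b8: {c,x} / ∅
  b9: {c,w} / {c}

Live sets:
  b0: in=∅ out={d,t,w}
  b1: in={d} out=∅
  b2: in={d,t,w} out={c,d,t,v}
  b3: in={c,d,t} out={c,d,t}
  b4: in=∅ out=∅
  b5: in={t,v} out=∅
  b6: in={c,d,t} out={c}
  b7: in={c} out={c}
  b8: in=∅ out={c}
  b9: in={c} out=∅

Interference:
  c: {d,t,v,w,x}
  d: {c,t,v,w,x}
  t: {c,d,v,w,x}
  v: {c,d,t,w}
  w: {c,d,t,v}
  x: {c,d,t}

Registers:
  {c,d,t,v,w} pairwise interfere (5-clique) ⇒ χ ≥ 5
  5-colouring: c0={c}  c1={d}  c2={t}  c3={v,x}  c4={w}
  χ = 5

Answer: 5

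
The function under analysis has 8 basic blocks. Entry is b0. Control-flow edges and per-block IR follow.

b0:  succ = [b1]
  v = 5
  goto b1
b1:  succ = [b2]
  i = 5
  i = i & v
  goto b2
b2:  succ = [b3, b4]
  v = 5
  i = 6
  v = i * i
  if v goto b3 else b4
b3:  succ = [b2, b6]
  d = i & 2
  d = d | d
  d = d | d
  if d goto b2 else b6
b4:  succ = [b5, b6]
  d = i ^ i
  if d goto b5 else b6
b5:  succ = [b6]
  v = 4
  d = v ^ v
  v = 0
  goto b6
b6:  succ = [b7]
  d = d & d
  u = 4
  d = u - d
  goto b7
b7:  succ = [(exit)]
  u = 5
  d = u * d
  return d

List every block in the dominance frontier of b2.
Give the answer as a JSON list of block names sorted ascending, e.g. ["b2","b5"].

Answer: ["b2"]

Derivation:
idom tree: b1←b0 b2←b1 b3←b2 b4←b2 b5←b4 b6←b2 b7←b6
Dom at joins:
  b2: preds {b1,b3}: {b0,b1} ∩ {b0,b1,b2,b3} = {b0,b1}; idom=b1
  b6: preds {b3,b4,b5}: {b0,b1,b2,b3} ∩ {b0,b1,b2,b4} ∩ {b0,b1,b2,b4,b5} = {b0,b1,b2}; idom=b2

DF walk-up:
  b2←b1: walk · to b1
  b2←b3: walk b3→b2 to b1
  b6←b3: walk b3 to b2
  b6←b4: walk b4 to b2
  b6←b5: walk b5→b4 to b2
  DF(b0)=∅
  DF(b1)=∅
  DF(b2)={b2}
  DF(b3)={b2,b6}
  DF(b4)={b6}
  DF(b5)={b6}
  DF(b6)=∅
  DF(b7)=∅

DF(b2) = ["b2"]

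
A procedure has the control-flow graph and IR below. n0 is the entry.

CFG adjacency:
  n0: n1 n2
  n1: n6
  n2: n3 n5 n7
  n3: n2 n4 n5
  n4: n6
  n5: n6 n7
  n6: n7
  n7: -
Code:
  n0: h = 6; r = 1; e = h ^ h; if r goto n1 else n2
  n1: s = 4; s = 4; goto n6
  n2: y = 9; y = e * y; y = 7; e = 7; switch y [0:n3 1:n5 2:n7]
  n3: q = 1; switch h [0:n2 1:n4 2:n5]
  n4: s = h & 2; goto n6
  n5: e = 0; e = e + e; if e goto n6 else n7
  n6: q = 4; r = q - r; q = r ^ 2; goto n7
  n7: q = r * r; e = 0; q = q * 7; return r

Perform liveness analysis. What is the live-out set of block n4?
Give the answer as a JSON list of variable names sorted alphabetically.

def/use:
  n0: def={e,h,r} ue=∅
  n1: def={s} ue=∅
  n2: def={e,y} ue={e}
  n3: def={q} ue={h}
  n4: def={s} ue={h}
  n5: def={e} ue=∅
  n6: def={q,r} ue={r}
  n7: def={e,q} ue={r}

Live sets:
  live n0: ∅→{e,h,r}
  live n1: {r}→{r}
  live n2: {e,h,r}→{e,h,r}
  live n3: {e,h,r}→{e,h,r}
  live n4: {h,r}→{r}
  live n5: {r}→{r}
  live n6: {r}→{r}
  live n7: {r}→∅

live-out(n4) = ["r"]

Answer: ["r"]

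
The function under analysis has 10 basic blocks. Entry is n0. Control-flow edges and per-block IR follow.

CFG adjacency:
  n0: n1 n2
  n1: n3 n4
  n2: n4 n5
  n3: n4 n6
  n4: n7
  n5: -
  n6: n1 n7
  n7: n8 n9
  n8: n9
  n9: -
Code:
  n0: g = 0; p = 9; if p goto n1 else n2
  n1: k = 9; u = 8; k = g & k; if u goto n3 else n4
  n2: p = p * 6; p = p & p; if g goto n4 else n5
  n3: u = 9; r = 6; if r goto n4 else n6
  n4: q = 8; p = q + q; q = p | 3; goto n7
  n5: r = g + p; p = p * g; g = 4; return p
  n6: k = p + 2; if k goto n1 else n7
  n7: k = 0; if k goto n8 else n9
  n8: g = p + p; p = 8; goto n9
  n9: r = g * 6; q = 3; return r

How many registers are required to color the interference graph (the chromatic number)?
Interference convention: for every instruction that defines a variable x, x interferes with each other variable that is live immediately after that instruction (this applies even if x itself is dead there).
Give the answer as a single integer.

Per-block:
  n0: {g,p} / ∅
  n1: {k,u} / {g}
  n2: {p} / {g,p}
  n3: {r,u} / ∅
  n4: {p,q} / ∅
  n5: {g,p,r} / {g,p}
  n6: {k} / {p}
  n7: {k} / ∅
  n8: {g,p} / {p}
  n9: {q,r} / {g}

Live sets:
  live n0: ∅→{g,p}
  live n1: {g,p}→{g,p}
  live n2: {g,p}→{g,p}
  live n3: {g,p}→{g,p}
  live n4: {g}→{g,p}
  live n5: {g,p}→∅
  live n6: {g,p}→{g,p}
  live n7: {g,p}→{g,p}
  live n8: {p}→{g}
  live n9: {g}→∅

Conflict graph:
  g: {k,p,q,r,u}
  k: {g,p,u}
  p: {g,k,q,r,u}
  q: {g,p,r}
  r: {g,p,q}
  u: {g,k,p}

Chromatic number:
  {g,k,p,u} pairwise interfere (4-clique) ⇒ χ ≥ 4
  assign g→R0 k→R2 p→R1 q→R2 r→R3 u→R3 — no edge inside a register ⇒ χ ≤ 4
  χ = 4

Answer: 4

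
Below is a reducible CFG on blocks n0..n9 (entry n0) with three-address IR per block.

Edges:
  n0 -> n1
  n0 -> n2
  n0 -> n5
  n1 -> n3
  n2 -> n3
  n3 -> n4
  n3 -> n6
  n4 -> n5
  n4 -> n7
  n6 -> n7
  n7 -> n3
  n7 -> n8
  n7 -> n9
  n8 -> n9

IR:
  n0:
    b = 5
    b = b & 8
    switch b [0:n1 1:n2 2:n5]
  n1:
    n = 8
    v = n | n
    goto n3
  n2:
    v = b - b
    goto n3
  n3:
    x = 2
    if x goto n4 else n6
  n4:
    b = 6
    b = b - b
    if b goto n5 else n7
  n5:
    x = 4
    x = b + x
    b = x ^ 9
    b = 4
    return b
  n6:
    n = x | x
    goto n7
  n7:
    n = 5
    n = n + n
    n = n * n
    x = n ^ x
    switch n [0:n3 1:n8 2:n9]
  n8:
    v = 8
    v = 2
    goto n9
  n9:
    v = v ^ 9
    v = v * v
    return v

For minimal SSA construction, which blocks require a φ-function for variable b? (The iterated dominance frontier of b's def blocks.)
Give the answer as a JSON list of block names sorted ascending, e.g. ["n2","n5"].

Answer: ["n3", "n5", "n7"]

Analysis:
idom tree: n1←n0 n2←n0 n3←n0 n4←n3 n5←n0 n6←n3 n7←n3 n8←n7 n9←n7
Join-block Dom:
  n3: preds {n1,n2,n7}: {n0,n1} ∩ {n0,n2} ∩ {n0,n3,n7} = {n0}; idom=n0
  n5: preds {n0,n4}: {n0} ∩ {n0,n3,n4} = {n0}; idom=n0
  n7: preds {n4,n6}: {n0,n3,n4} ∩ {n0,n3,n6} = {n0,n3}; idom=n3
  n9: preds {n7,n8}: {n0,n3,n7} ∩ {n0,n3,n7,n8} = {n0,n3,n7}; idom=n7

Frontier:
  n3←n1: walk n1 to n0
  n3←n2: walk n2 to n0
  n3←n7: walk n7→n3 to n0
  n5←n0: walk · to n0
  n5←n4: walk n4→n3 to n0
  n7←n4: walk n4 to n3
  n7←n6: walk n6 to n3
  n9←n7: walk · to n7
  n9←n8: walk n8 to n7
  n0 → ∅
  n1 → {n3}
  n2 → {n3}
  n3 → {n3,n5}
  n4 → {n5,n7}
  n5 → ∅
  n6 → {n7}
  n7 → {n3}
  n8 → {n9}
  n9 → ∅

φ for b: defs {n0,n4,n5}
  DF⁺ = {n3,n5,n7}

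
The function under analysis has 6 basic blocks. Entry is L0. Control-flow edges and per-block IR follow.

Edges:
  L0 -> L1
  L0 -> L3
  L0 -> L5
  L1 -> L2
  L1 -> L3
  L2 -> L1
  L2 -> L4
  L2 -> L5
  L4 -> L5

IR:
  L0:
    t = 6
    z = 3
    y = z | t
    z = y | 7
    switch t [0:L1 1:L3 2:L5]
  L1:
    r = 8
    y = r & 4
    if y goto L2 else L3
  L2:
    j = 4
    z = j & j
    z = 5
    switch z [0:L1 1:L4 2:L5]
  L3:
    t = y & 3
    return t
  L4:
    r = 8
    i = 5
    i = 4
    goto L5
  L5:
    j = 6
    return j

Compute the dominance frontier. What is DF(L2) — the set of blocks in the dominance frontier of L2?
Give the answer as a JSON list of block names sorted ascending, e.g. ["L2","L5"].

idom tree: L1←L0 L2←L1 L3←L0 L4←L2 L5←L0
Join-block Dom:
  L1: preds {L0,L2}: {L0} ∩ {L0,L1,L2} = {L0}; idom=L0
  L3: preds {L0,L1}: {L0} ∩ {L0,L1} = {L0}; idom=L0
  L5: preds {L0,L2,L4}: {L0} ∩ {L0,L1,L2} ∩ {L0,L1,L2,L4} = {L0}; idom=L0

DF walk-up:
  L1←L0: walk · to L0
  L1←L2: walk L2→L1 to L0
  L3←L0: walk · to L0
  L3←L1: walk L1 to L0
  L5←L0: walk · to L0
  L5←L2: walk L2→L1 to L0
  L5←L4: walk L4→L2→L1 to L0
  L0: DF=∅
  L1: DF={L1,L3,L5}
  L2: DF={L1,L5}
  L3: DF=∅
  L4: DF={L5}
  L5: DF=∅

DF(L2) = ["L1", "L5"]

Answer: ["L1", "L5"]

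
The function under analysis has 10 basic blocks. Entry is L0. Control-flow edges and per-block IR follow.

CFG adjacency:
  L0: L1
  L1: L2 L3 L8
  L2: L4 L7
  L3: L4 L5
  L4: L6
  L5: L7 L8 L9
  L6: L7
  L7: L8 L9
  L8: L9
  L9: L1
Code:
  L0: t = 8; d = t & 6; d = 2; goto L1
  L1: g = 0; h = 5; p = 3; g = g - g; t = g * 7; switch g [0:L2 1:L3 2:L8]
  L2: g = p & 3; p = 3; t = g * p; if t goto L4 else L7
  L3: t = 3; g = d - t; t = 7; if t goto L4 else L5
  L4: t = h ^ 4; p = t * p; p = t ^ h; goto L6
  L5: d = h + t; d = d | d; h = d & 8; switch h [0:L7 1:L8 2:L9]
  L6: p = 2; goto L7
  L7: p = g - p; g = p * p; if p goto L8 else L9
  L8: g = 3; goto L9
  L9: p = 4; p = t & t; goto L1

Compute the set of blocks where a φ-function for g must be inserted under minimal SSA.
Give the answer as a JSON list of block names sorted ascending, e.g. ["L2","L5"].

Answer: ["L1", "L4", "L7", "L8", "L9"]

Derivation:
idom tree: L1←L0 L2←L1 L3←L1 L4←L1 L5←L3 L6←L4 L7←L1 L8←L1 L9←L1
Dom at joins:
  L1: preds {L0,L9}: {L0} ∩ {L0,L1,L9} = {L0}; idom=L0
  L4: preds {L2,L3}: {L0,L1,L2} ∩ {L0,L1,L3} = {L0,L1}; idom=L1
  L7: preds {L2,L5,L6}: {L0,L1,L2} ∩ {L0,L1,L3,L5} ∩ {L0,L1,L4,L6} = {L0,L1}; idom=L1
  L8: preds {L1,L5,L7}: {L0,L1} ∩ {L0,L1,L3,L5} ∩ {L0,L1,L7} = {L0,L1}; idom=L1
  L9: preds {L5,L7,L8}: {L0,L1,L3,L5} ∩ {L0,L1,L7} ∩ {L0,L1,L8} = {L0,L1}; idom=L1

DF walk-up:
  L1←L0: walk · to L0
  L1←L9: walk L9→L1 to L0
  L4←L2: walk L2 to L1
  L4←L3: walk L3 to L1
  L7←L2: walk L2 to L1
  L7←L5: walk L5→L3 to L1
  L7←L6: walk L6→L4 to L1
  L8←L1: walk · to L1
  L8←L5: walk L5→L3 to L1
  L8←L7: walk L7 to L1
  L9←L5: walk L5→L3 to L1
  L9←L7: walk L7 to L1
  L9←L8: walk L8 to L1
  L0: DF=∅
  L1: DF={L1}
  L2: DF={L4,L7}
  L3: DF={L4,L7,L8,L9}
  L4: DF={L7}
  L5: DF={L7,L8,L9}
  L6: DF={L7}
  L7: DF={L8,L9}
  L8: DF={L9}
  L9: DF={L1}

φ for g: defs {L1,L2,L3,L7,L8}
  DF⁺ = {L1,L4,L7,L8,L9}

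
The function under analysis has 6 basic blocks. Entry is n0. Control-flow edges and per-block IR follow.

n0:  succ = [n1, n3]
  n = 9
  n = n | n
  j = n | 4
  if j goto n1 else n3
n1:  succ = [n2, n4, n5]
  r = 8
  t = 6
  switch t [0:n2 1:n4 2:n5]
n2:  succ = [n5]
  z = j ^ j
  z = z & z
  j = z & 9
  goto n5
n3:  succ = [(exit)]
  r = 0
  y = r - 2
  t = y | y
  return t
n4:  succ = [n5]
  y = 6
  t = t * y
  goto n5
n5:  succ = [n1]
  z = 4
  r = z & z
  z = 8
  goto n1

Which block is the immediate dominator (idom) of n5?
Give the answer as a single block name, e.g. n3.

idom tree: n1←n0 n2←n1 n3←n0 n4←n1 n5←n1
Dom∩ at merges:
  n1: preds {n0,n5}: {n0} ∩ {n0,n1,n5} = {n0}; idom=n0
  n5: preds {n1,n2,n4}: {n0,n1} ∩ {n0,n1,n2} ∩ {n0,n1,n4} = {n0,n1}; idom=n1

idom(n5) = n1

Answer: n1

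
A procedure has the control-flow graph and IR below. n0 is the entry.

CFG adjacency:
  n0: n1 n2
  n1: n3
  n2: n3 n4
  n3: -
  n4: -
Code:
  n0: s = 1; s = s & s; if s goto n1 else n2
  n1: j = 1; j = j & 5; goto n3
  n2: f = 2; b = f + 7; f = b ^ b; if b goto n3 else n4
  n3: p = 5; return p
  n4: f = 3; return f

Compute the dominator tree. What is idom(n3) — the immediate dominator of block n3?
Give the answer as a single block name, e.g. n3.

Answer: n0

Derivation:
idom tree: n1←n0 n2←n0 n3←n0 n4←n2
Dom∩ at merges:
  n3: preds {n1,n2}: {n0,n1} ∩ {n0,n2} = {n0}; idom=n0

idom(n3) = n0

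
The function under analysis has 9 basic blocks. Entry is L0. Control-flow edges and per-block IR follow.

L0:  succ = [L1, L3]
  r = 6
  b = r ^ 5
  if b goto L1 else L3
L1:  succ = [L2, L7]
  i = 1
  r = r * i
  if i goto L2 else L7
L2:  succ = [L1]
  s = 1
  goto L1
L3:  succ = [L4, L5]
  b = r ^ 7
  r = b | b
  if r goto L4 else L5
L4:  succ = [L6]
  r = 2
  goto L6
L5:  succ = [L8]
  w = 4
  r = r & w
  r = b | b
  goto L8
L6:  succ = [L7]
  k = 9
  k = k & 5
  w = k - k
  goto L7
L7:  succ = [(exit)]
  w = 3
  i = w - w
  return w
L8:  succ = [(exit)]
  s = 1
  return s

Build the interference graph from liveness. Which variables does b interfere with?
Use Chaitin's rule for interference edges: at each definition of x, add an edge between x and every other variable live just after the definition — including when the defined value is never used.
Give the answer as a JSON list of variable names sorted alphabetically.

Answer: ["r", "w"]

Working:
Block summaries:
  L0: def={b,r} ue=∅
  L1: def={i,r} ue={r}
  L2: def={s} ue=∅
  L3: def={b,r} ue={r}
  L4: def={r} ue=∅
  L5: def={r,w} ue={b,r}
  L6: def={k,w} ue=∅
  L7: def={i,w} ue=∅
  L8: def={s} ue=∅

Liveness:
  L0: in=∅ out={r}
  L1: in={r} out={r}
  L2: in={r} out={r}
  L3: in={r} out={b,r}
  L4: in=∅ out=∅
  L5: in={b,r} out=∅
  L6: in=∅ out=∅
  L7: in=∅ out=∅
  L8: in=∅ out=∅

Conflict graph:
  b — {r,w}
  i — {r,w}
  k — ∅
  r — {b,i,s,w}
  s — {r}
  w — {b,i,r}

N(b) = ["r", "w"]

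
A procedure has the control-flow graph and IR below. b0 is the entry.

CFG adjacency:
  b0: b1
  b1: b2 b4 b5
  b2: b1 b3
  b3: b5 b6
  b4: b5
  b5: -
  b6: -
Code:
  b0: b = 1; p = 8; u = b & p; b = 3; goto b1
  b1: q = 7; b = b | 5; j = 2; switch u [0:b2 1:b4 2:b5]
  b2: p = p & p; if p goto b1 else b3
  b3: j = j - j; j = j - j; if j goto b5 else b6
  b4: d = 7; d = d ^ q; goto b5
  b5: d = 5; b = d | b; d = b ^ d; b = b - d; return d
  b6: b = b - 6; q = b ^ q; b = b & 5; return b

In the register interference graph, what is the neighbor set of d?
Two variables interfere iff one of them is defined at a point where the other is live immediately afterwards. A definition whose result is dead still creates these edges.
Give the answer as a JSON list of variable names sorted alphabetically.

def/use:
  b0: def={b,p,u} ue=∅
  b1: def={b,j,q} ue={b,u}
  b2: def={p} ue={p}
  b3: def={j} ue={j}
  b4: def={d} ue={q}
  b5: def={b,d} ue={b}
  b6: def={b,q} ue={b,q}

Liveness:
  live b0: ∅→{b,p,u}
  live b1: {b,p,u}→{b,j,p,q,u}
  live b2: {b,j,p,q,u}→{b,j,p,q,u}
  live b3: {b,j,q}→{b,q}
  live b4: {b,q}→{b}
  live b5: {b}→∅
  live b6: {b,q}→∅

Conflict graph:
  b — {d,j,p,q,u}
  d — {b,q}
  j — {b,p,q,u}
  p — {b,j,q,u}
  q — {b,d,j,p,u}
  u — {b,j,p,q}

N(d) = ["b", "q"]

Answer: ["b", "q"]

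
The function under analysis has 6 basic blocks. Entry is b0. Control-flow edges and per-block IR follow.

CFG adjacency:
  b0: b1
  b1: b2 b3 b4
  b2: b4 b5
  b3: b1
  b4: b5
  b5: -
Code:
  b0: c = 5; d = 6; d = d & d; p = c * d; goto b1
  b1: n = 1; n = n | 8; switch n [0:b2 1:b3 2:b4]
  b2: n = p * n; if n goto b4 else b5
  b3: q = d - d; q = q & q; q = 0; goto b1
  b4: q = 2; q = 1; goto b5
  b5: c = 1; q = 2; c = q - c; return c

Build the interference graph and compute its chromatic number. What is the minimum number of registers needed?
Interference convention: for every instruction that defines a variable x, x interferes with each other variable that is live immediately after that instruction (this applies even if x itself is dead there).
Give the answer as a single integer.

Block summaries:
  b0: {c,d,p} / ∅
  b1: {n} / ∅
  b2: {n} / {n,p}
  b3: {q} / {d}
  b4: {q} / ∅
  b5: {c,q} / ∅

Liveness:
  b0 li=∅ lo={d,p}
  b1 li={d,p} lo={d,n,p}
  b2 li={n,p} lo=∅
  b3 li={d,p} lo={d,p}
  b4 li=∅ lo=∅
  b5 li=∅ lo=∅

Interference:
  c↔{d,q}
  d↔{c,n,p,q}
  n↔{d,p}
  p↔{d,n,q}
  q↔{c,d,p}

Chromatic number:
  clique {c,d,q} ⇒ need ≥ 3
  assign c→c1 d→c0 n→c2 p→c1 q→c2 — no edge inside a register ⇒ χ ≤ 3
  χ = 3

Answer: 3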